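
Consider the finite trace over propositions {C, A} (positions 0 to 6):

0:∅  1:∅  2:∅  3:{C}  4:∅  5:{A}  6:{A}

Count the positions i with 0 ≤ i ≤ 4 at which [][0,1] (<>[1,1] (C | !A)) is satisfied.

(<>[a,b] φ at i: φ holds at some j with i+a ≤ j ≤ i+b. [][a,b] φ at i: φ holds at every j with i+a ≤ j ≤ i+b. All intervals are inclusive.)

Evaluate at each i in [0,4]:
  i=0: ✓ (all of [0,1])
  i=1: ✓ (all of [1,2])
  i=2: ✓ (all of [2,3])
  i=3: ✗ (fails at j=4)
  i=4: ✗ (fails at j=4)
Positions where it holds: {0, 1, 2} → 3.

3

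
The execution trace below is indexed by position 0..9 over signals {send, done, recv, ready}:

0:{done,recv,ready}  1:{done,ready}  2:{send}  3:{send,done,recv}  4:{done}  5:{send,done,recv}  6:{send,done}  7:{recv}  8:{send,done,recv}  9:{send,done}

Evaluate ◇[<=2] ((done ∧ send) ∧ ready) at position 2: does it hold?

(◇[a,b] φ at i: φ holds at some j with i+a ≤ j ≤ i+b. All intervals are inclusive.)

Check ((done ∧ send) ∧ ready) at each j in [2,4]:
  j=2: false
  j=3: false
  j=4: false
No position in the window satisfies it → formula fails.

No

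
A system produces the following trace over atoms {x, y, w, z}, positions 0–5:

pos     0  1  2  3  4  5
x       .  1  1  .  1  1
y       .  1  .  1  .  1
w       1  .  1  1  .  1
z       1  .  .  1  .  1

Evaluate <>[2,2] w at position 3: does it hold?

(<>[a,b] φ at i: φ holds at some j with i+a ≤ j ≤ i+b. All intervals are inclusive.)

Holds

Check w at each j in [5,5]:
  j=5: true
Found at j=5 → formula holds.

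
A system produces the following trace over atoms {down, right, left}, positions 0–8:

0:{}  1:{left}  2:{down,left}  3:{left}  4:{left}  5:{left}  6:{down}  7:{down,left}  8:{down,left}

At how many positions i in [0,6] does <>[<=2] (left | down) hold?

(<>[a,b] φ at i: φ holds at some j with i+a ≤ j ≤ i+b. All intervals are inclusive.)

Evaluate at each i in [0,6]:
  i=0: ✓ (witness j=1)
  i=1: ✓ (witness j=1)
  i=2: ✓ (witness j=2)
  i=3: ✓ (witness j=3)
  i=4: ✓ (witness j=4)
  i=5: ✓ (witness j=5)
  i=6: ✓ (witness j=6)
Positions where it holds: {0, 1, 2, 3, 4, 5, 6} → 7.

7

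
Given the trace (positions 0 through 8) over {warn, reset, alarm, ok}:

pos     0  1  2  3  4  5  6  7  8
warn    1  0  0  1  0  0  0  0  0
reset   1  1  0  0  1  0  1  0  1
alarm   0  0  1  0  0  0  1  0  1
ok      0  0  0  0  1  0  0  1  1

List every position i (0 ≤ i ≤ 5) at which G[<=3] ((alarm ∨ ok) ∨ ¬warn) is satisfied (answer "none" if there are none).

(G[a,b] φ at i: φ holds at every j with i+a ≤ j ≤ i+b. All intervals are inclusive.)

Evaluate at each i in [0,5]:
  i=0: ✗ (fails at j=0)
  i=1: ✗ (fails at j=3)
  i=2: ✗ (fails at j=3)
  i=3: ✗ (fails at j=3)
  i=4: ✓ (all of [4,7])
  i=5: ✓ (all of [5,8])

4, 5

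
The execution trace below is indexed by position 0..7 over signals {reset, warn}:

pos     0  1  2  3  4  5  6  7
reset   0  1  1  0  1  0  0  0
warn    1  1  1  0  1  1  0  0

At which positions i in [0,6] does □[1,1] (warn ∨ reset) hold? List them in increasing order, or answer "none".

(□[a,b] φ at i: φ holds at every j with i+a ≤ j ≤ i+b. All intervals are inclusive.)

0, 1, 3, 4

Evaluate at each i in [0,6]:
  i=0: ✓ (all of [1,1])
  i=1: ✓ (all of [2,2])
  i=2: ✗ (fails at j=3)
  i=3: ✓ (all of [4,4])
  i=4: ✓ (all of [5,5])
  i=5: ✗ (fails at j=6)
  i=6: ✗ (fails at j=7)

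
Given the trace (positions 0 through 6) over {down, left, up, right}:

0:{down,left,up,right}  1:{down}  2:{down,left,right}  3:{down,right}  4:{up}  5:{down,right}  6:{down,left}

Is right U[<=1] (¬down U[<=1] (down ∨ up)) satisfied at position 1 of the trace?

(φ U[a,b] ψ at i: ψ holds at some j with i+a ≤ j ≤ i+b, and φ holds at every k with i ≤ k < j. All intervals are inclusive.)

Need some j in [1,2] with (¬down U[<=1] (down ∨ up)), and right at every k in [1,j-1].
  j=1: (¬down U[<=1] (down ∨ up)) holds; no prefix to check → satisfied.

Holds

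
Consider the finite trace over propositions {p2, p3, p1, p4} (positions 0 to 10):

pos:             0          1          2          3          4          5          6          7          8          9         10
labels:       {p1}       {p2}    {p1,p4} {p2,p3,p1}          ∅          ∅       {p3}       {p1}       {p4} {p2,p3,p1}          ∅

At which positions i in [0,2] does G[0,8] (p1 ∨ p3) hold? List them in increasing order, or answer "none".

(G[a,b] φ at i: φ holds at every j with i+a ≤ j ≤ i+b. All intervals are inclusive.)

none

Evaluate at each i in [0,2]:
  i=0: ✗ (fails at j=1)
  i=1: ✗ (fails at j=1)
  i=2: ✗ (fails at j=4)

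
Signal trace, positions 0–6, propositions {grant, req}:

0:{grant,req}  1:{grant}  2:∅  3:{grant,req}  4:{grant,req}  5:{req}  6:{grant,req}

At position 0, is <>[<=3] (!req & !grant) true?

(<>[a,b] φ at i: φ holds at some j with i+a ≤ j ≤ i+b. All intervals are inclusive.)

Check (!req & !grant) at each j in [0,3]:
  j=0: false
  j=1: false
  j=2: true
  j=3: false
Found at j=2 → formula holds.

Yes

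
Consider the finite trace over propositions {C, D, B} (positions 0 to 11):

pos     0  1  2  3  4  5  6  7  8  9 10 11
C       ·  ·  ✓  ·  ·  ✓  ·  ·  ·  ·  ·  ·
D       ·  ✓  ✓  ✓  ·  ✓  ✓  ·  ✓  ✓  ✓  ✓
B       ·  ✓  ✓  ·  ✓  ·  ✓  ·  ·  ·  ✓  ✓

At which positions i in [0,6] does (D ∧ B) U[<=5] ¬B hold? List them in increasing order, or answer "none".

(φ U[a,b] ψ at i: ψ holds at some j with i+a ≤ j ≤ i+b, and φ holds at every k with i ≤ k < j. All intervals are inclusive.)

0, 1, 2, 3, 5, 6

Evaluate at each i in [0,6]:
  i=0: ✓ (rhs at j=0)
  i=1: ✓ (rhs at j=3; lhs holds on [1,2])
  i=2: ✓ (rhs at j=3; lhs holds on [2,2])
  i=3: ✓ (rhs at j=3)
  i=4: ✗ (lhs fails at k=4 before rhs at j=5)
  i=5: ✓ (rhs at j=5)
  i=6: ✓ (rhs at j=7; lhs holds on [6,6])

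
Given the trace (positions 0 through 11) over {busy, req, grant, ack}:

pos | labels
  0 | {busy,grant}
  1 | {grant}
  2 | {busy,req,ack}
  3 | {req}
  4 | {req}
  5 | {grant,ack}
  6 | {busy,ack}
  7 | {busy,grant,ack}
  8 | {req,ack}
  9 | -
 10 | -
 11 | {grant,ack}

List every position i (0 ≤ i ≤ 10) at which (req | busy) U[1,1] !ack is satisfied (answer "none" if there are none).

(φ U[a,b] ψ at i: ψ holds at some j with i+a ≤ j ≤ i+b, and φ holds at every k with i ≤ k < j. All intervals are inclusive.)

Evaluate at each i in [0,10]:
  i=0: ✓ (rhs at j=1; lhs holds on [0,0])
  i=1: ✗ (no rhs in [2,2])
  i=2: ✓ (rhs at j=3; lhs holds on [2,2])
  i=3: ✓ (rhs at j=4; lhs holds on [3,3])
  i=4: ✗ (no rhs in [5,5])
  i=5: ✗ (no rhs in [6,6])
  i=6: ✗ (no rhs in [7,7])
  i=7: ✗ (no rhs in [8,8])
  i=8: ✓ (rhs at j=9; lhs holds on [8,8])
  i=9: ✗ (lhs fails at k=9 before rhs at j=10)
  i=10: ✗ (no rhs in [11,11])

0, 2, 3, 8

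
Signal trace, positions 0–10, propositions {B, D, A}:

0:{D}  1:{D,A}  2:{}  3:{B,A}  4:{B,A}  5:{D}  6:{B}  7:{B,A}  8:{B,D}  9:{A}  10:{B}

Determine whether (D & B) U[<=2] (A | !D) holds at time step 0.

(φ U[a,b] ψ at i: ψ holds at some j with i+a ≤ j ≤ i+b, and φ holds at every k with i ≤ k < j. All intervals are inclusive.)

False

Need some j in [0,2] with (A | !D), and (D & B) at every k in [0,j-1].
  j=0: (A | !D) false.
  j=1: (A | !D) holds, but (D & B) fails at k=0 → not this j.
  j=2: (A | !D) holds, but (D & B) fails at k=0 → not this j.
No j in the window works → until fails.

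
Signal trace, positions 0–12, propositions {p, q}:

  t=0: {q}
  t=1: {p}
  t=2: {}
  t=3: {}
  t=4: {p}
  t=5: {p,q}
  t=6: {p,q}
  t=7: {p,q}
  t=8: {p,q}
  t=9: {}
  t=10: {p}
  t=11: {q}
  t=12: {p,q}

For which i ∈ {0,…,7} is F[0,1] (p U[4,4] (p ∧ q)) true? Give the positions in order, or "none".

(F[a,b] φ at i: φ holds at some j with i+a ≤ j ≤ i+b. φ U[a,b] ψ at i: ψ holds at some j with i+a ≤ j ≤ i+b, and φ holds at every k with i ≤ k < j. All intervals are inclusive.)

3, 4

Evaluate at each i in [0,7]:
  i=0: ✗ (none in [0,1])
  i=1: ✗ (none in [1,2])
  i=2: ✗ (none in [2,3])
  i=3: ✓ (witness j=4)
  i=4: ✓ (witness j=4)
  i=5: ✗ (none in [5,6])
  i=6: ✗ (none in [6,7])
  i=7: ✗ (none in [7,8])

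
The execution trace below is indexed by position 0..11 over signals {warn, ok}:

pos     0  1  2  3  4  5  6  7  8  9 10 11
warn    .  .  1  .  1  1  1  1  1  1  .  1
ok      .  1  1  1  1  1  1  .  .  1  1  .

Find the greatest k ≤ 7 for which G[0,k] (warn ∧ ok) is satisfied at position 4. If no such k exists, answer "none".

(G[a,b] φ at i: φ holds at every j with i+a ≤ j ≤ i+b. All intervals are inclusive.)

2

(warn ∧ ok) must hold from j=4 onward; find where it first fails.
  j=4: holds
  j=5: holds
  j=6: holds
  j=7: fails
Holds on [4,6], so largest k = 2.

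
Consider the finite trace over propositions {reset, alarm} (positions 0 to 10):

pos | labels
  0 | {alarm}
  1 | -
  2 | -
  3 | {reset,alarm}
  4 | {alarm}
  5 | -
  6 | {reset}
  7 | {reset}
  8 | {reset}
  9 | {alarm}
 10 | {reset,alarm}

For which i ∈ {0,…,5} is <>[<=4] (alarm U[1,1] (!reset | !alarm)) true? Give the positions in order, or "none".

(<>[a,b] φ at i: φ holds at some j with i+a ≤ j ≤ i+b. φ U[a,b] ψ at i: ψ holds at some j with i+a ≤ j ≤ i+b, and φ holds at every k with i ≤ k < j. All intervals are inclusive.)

0, 1, 2, 3, 4

Evaluate at each i in [0,5]:
  i=0: ✓ (witness j=0)
  i=1: ✓ (witness j=3)
  i=2: ✓ (witness j=3)
  i=3: ✓ (witness j=3)
  i=4: ✓ (witness j=4)
  i=5: ✗ (none in [5,9])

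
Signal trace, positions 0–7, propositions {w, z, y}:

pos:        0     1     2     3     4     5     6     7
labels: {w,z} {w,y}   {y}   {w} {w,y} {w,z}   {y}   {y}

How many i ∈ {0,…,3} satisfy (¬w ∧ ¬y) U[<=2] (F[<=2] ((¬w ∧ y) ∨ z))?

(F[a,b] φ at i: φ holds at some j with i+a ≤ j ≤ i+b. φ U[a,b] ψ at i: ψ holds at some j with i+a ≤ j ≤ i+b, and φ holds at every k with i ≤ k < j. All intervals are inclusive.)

4

Evaluate at each i in [0,3]:
  i=0: ✓ (rhs at j=0)
  i=1: ✓ (rhs at j=1)
  i=2: ✓ (rhs at j=2)
  i=3: ✓ (rhs at j=3)
Positions where it holds: {0, 1, 2, 3} → 4.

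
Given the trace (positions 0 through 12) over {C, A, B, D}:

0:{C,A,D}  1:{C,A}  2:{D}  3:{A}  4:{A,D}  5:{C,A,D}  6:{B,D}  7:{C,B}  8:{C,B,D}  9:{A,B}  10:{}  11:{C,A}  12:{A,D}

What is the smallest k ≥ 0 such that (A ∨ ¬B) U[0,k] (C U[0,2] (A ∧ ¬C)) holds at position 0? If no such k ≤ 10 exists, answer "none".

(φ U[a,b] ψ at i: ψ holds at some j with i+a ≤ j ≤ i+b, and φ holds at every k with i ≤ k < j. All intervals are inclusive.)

Need earliest j ≥ 0 with (C U[0,2] (A ∧ ¬C)), and (A ∨ ¬B) at every k in [0,j-1].
  j=0: rhs fails.
  j=1: rhs fails.
  j=2: rhs fails.
  j=3: rhs holds; lhs holds on [0,2]. k = 3.

3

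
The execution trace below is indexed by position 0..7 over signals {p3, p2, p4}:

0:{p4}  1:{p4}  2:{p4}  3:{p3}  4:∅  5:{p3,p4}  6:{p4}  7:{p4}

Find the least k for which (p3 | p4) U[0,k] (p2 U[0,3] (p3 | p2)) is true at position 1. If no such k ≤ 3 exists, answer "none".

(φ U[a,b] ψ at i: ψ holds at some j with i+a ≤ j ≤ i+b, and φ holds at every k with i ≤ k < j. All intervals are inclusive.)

Need earliest j ≥ 1 with (p2 U[0,3] (p3 | p2)), and (p3 | p4) at every k in [1,j-1].
  j=1: rhs fails.
  j=2: rhs fails.
  j=3: rhs holds; lhs holds on [1,2]. k = 2.

2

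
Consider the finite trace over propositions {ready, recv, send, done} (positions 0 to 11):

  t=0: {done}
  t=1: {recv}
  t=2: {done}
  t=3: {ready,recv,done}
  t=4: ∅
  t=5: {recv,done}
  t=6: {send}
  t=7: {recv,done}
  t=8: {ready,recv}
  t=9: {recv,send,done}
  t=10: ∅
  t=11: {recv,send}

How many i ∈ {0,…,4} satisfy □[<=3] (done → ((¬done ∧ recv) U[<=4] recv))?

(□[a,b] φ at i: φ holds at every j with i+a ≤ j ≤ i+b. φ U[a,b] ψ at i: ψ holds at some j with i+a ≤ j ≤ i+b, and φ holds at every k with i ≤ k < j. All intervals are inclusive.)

2

Evaluate at each i in [0,4]:
  i=0: ✗ (fails at j=0)
  i=1: ✗ (fails at j=2)
  i=2: ✗ (fails at j=2)
  i=3: ✓ (all of [3,6])
  i=4: ✓ (all of [4,7])
Positions where it holds: {3, 4} → 2.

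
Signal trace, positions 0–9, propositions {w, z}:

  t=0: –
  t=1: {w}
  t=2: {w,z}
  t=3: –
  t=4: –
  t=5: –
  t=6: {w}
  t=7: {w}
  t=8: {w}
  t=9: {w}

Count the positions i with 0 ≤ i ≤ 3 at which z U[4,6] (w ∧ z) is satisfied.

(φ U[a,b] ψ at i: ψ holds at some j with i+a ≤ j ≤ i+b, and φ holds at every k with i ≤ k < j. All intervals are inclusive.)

Evaluate at each i in [0,3]:
  i=0: ✗ (no rhs in [4,6])
  i=1: ✗ (no rhs in [5,7])
  i=2: ✗ (no rhs in [6,8])
  i=3: ✗ (no rhs in [7,9])
Positions where it holds: {} → 0.

0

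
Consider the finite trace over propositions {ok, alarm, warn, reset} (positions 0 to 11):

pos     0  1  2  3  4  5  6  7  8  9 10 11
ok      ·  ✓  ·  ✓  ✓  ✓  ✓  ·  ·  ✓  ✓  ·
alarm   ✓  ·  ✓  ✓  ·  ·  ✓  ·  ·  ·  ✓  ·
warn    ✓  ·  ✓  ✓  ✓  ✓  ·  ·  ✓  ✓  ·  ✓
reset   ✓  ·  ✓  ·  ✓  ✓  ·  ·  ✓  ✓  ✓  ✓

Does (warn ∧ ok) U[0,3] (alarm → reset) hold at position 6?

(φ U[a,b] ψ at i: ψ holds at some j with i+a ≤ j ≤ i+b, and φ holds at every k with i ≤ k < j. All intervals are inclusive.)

No

Need some j in [6,9] with (alarm → reset), and (warn ∧ ok) at every k in [6,j-1].
  j=6: (alarm → reset) false.
  j=7: (alarm → reset) holds, but (warn ∧ ok) fails at k=6 → not this j.
  j=8: (alarm → reset) holds, but (warn ∧ ok) fails at k=6 → not this j.
  j=9: (alarm → reset) holds, but (warn ∧ ok) fails at k=6 → not this j.
No j in the window works → until fails.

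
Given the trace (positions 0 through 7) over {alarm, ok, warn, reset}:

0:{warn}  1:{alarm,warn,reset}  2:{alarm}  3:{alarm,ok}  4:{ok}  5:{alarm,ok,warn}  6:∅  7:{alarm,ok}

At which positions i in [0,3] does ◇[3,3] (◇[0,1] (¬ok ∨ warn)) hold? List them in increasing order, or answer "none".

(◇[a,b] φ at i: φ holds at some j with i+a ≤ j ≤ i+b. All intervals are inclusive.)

1, 2, 3

Evaluate at each i in [0,3]:
  i=0: ✗ (none in [3,3])
  i=1: ✓ (witness j=4)
  i=2: ✓ (witness j=5)
  i=3: ✓ (witness j=6)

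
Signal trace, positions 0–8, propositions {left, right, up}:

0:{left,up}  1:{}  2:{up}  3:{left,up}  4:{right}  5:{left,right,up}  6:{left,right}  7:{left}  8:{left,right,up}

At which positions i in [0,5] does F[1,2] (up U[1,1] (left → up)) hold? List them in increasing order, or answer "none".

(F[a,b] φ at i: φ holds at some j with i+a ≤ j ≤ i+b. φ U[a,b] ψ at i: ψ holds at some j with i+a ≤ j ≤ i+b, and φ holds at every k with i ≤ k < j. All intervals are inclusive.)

0, 1, 2

Evaluate at each i in [0,5]:
  i=0: ✓ (witness j=2)
  i=1: ✓ (witness j=2)
  i=2: ✓ (witness j=3)
  i=3: ✗ (none in [4,5])
  i=4: ✗ (none in [5,6])
  i=5: ✗ (none in [6,7])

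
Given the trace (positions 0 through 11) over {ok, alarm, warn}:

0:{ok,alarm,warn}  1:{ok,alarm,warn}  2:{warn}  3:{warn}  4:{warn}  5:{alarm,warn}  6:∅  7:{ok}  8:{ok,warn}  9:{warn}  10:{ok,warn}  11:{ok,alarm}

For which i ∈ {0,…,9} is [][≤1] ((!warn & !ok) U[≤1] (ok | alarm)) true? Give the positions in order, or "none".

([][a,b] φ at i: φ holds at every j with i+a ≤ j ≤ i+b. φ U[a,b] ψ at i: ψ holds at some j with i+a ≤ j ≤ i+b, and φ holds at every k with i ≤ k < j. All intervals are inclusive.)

0, 5, 6, 7

Evaluate at each i in [0,9]:
  i=0: ✓ (all of [0,1])
  i=1: ✗ (fails at j=2)
  i=2: ✗ (fails at j=2)
  i=3: ✗ (fails at j=3)
  i=4: ✗ (fails at j=4)
  i=5: ✓ (all of [5,6])
  i=6: ✓ (all of [6,7])
  i=7: ✓ (all of [7,8])
  i=8: ✗ (fails at j=9)
  i=9: ✗ (fails at j=9)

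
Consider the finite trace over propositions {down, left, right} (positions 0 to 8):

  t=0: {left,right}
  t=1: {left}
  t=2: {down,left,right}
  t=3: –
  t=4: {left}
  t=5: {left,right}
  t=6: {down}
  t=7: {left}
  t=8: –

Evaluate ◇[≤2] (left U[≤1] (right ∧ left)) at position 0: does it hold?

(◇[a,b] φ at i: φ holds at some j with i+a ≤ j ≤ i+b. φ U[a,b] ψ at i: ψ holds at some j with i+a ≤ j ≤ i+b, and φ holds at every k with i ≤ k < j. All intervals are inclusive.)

True

Check (left U[≤1] (right ∧ left)) at each j in [0,2]:
  j=0: holds
  j=1: holds
  j=2: holds
Found at j=0 → formula holds.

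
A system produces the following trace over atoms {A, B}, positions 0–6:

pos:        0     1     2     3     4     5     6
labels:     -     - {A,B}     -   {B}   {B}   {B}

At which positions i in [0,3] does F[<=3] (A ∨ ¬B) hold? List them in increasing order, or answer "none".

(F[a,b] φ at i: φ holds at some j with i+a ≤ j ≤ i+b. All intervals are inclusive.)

0, 1, 2, 3

Evaluate at each i in [0,3]:
  i=0: ✓ (witness j=0)
  i=1: ✓ (witness j=1)
  i=2: ✓ (witness j=2)
  i=3: ✓ (witness j=3)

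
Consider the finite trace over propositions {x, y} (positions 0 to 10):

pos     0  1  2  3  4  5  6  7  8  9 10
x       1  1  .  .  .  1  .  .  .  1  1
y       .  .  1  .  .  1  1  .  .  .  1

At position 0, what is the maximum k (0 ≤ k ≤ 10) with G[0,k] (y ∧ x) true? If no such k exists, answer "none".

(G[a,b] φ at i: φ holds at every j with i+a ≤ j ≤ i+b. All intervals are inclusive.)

none

(y ∧ x) must hold from j=0 onward; find where it first fails.
  j=0: fails → no k works.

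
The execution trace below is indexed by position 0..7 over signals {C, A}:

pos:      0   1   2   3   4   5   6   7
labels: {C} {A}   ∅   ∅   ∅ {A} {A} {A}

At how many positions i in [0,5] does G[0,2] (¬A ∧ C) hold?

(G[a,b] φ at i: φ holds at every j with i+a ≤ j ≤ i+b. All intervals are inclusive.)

0

Evaluate at each i in [0,5]:
  i=0: ✗ (fails at j=1)
  i=1: ✗ (fails at j=1)
  i=2: ✗ (fails at j=2)
  i=3: ✗ (fails at j=3)
  i=4: ✗ (fails at j=4)
  i=5: ✗ (fails at j=5)
Positions where it holds: {} → 0.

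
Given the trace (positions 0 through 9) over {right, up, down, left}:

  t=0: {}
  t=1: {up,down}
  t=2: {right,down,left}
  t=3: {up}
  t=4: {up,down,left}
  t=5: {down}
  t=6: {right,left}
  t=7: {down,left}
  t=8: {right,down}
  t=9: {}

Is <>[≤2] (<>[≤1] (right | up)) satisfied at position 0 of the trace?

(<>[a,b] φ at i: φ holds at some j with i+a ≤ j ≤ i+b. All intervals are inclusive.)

Check <>[≤1] (right | up) at each j in [0,2]:
  j=0: holds (witness at 1)
  j=1: holds (witness at 1)
  j=2: holds (witness at 2)
Found at j=0 → formula holds.

True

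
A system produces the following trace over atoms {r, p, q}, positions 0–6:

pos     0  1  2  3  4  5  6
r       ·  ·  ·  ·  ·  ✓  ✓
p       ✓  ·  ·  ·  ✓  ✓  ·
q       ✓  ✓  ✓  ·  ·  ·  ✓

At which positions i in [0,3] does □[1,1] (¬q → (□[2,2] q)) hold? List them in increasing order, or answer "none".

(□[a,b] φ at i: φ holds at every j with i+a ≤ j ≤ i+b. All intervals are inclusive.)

Evaluate at each i in [0,3]:
  i=0: ✓ (all of [1,1])
  i=1: ✓ (all of [2,2])
  i=2: ✗ (fails at j=3)
  i=3: ✓ (all of [4,4])

0, 1, 3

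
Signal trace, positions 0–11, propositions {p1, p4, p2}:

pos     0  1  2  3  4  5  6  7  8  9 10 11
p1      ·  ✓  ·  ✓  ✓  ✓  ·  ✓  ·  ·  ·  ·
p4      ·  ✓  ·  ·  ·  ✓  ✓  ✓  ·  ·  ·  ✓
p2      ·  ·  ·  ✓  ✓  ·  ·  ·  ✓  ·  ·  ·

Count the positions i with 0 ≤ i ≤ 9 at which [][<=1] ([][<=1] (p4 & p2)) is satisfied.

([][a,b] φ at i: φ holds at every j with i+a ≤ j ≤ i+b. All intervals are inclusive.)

Evaluate at each i in [0,9]:
  i=0: ✗ (fails at j=0)
  i=1: ✗ (fails at j=1)
  i=2: ✗ (fails at j=2)
  i=3: ✗ (fails at j=3)
  i=4: ✗ (fails at j=4)
  i=5: ✗ (fails at j=5)
  i=6: ✗ (fails at j=6)
  i=7: ✗ (fails at j=7)
  i=8: ✗ (fails at j=8)
  i=9: ✗ (fails at j=9)
Positions where it holds: {} → 0.

0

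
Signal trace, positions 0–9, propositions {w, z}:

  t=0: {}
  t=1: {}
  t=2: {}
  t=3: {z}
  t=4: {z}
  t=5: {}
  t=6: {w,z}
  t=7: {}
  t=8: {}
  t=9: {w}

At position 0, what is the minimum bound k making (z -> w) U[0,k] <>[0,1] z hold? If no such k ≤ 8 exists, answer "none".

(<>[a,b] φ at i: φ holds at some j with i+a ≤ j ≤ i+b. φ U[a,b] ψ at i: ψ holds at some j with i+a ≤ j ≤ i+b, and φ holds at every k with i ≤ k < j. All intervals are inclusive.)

Need earliest j ≥ 0 with <>[0,1] z, and (z -> w) at every k in [0,j-1].
  j=0: rhs fails.
  j=1: rhs fails.
  j=2: rhs holds; lhs holds on [0,1]. k = 2.

2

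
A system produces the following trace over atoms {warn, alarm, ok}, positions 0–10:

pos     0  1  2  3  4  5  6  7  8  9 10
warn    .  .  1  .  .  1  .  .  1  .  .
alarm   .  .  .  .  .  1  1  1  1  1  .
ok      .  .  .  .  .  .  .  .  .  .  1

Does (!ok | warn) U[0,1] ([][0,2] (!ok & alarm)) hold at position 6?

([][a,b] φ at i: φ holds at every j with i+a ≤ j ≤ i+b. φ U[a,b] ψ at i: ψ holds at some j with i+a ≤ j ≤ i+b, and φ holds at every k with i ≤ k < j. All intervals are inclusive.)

Need some j in [6,7] with [][0,2] (!ok & alarm), and (!ok | warn) at every k in [6,j-1].
  j=6: [][0,2] (!ok & alarm) holds; no prefix to check → satisfied.

Holds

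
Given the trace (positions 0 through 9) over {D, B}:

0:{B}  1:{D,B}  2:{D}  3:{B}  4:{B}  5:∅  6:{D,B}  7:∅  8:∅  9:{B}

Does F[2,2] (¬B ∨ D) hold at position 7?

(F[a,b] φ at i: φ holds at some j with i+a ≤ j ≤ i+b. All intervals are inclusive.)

No

Check (¬B ∨ D) at each j in [9,9]:
  j=9: false
No position in the window satisfies it → formula fails.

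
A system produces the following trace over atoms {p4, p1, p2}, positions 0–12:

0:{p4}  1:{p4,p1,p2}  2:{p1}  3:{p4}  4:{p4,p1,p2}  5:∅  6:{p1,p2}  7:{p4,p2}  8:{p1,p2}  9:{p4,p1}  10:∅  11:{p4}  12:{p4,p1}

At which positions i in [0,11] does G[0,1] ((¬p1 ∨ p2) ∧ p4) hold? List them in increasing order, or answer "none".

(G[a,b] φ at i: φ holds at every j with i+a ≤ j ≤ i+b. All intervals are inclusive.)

Evaluate at each i in [0,11]:
  i=0: ✓ (all of [0,1])
  i=1: ✗ (fails at j=2)
  i=2: ✗ (fails at j=2)
  i=3: ✓ (all of [3,4])
  i=4: ✗ (fails at j=5)
  i=5: ✗ (fails at j=5)
  i=6: ✗ (fails at j=6)
  i=7: ✗ (fails at j=8)
  i=8: ✗ (fails at j=8)
  i=9: ✗ (fails at j=9)
  i=10: ✗ (fails at j=10)
  i=11: ✗ (fails at j=12)

0, 3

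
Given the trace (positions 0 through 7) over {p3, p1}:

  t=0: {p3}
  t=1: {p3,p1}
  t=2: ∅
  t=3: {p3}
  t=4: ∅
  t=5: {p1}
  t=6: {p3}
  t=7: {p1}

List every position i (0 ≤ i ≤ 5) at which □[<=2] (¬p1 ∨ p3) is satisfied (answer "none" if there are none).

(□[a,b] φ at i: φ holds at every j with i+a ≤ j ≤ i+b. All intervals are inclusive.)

Evaluate at each i in [0,5]:
  i=0: ✓ (all of [0,2])
  i=1: ✓ (all of [1,3])
  i=2: ✓ (all of [2,4])
  i=3: ✗ (fails at j=5)
  i=4: ✗ (fails at j=5)
  i=5: ✗ (fails at j=5)

0, 1, 2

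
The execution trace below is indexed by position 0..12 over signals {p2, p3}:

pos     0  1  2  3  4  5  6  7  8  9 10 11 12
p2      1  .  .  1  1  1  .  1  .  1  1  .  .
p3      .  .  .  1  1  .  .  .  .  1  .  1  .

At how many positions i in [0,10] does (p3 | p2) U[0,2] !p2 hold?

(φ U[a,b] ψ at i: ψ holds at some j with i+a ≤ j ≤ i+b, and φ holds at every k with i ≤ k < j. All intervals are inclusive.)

10

Evaluate at each i in [0,10]:
  i=0: ✓ (rhs at j=1; lhs holds on [0,0])
  i=1: ✓ (rhs at j=1)
  i=2: ✓ (rhs at j=2)
  i=3: ✗ (no rhs in [3,5])
  i=4: ✓ (rhs at j=6; lhs holds on [4,5])
  i=5: ✓ (rhs at j=6; lhs holds on [5,5])
  i=6: ✓ (rhs at j=6)
  i=7: ✓ (rhs at j=8; lhs holds on [7,7])
  i=8: ✓ (rhs at j=8)
  i=9: ✓ (rhs at j=11; lhs holds on [9,10])
  i=10: ✓ (rhs at j=11; lhs holds on [10,10])
Positions where it holds: {0, 1, 2, 4, 5, 6, 7, 8, 9, 10} → 10.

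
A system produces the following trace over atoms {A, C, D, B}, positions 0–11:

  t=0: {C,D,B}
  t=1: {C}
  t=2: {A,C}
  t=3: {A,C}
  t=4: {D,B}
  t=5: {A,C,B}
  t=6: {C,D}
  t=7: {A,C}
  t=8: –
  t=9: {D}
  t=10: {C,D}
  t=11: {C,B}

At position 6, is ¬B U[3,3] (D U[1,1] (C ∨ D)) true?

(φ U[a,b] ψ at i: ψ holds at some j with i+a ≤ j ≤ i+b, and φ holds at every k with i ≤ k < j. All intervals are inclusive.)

Need some j in [9,9] with (D U[1,1] (C ∨ D)), and ¬B at every k in [6,j-1].
  j=9: (D U[1,1] (C ∨ D)) holds; ¬B holds at every k in [6,8] → satisfied.

True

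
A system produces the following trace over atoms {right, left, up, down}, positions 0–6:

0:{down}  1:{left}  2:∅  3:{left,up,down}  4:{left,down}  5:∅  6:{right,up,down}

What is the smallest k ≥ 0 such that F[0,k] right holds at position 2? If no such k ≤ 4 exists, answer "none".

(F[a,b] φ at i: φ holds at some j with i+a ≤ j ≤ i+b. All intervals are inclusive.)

Scan j = 2,3,… for right:
  j=2: fails
  j=3: fails
  j=4: fails
  j=5: fails
  j=6: holds
First hit at j=6, so smallest k = 6-2 = 4.

4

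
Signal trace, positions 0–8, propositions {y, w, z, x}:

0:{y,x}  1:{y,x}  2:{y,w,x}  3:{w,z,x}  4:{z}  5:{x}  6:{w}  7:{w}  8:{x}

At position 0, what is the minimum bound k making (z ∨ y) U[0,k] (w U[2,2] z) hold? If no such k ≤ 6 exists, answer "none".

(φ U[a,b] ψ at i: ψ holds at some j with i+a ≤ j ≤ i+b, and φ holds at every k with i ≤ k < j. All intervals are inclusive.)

Need earliest j ≥ 0 with (w U[2,2] z), and (z ∨ y) at every k in [0,j-1].
  j=0: rhs fails.
  j=1: rhs fails.
  j=2: rhs holds; lhs holds on [0,1]. k = 2.

2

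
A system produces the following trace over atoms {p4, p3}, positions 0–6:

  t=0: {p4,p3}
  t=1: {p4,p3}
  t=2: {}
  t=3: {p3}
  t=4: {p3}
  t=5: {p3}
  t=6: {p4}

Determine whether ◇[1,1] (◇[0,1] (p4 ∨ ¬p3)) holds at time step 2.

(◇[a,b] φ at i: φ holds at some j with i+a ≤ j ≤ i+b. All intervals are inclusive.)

Does not hold

Check ◇[0,1] (p4 ∨ ¬p3) at each j in [3,3]:
  j=3: fails (none in [3,4])
No position in the window satisfies it → formula fails.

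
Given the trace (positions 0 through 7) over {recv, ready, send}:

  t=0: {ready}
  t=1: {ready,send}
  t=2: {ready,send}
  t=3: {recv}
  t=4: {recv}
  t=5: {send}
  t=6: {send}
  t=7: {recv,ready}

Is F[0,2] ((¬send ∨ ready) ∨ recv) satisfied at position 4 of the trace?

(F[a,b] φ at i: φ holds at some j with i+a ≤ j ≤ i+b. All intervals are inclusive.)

Check ((¬send ∨ ready) ∨ recv) at each j in [4,6]:
  j=4: true
  j=5: false
  j=6: false
Found at j=4 → formula holds.

Holds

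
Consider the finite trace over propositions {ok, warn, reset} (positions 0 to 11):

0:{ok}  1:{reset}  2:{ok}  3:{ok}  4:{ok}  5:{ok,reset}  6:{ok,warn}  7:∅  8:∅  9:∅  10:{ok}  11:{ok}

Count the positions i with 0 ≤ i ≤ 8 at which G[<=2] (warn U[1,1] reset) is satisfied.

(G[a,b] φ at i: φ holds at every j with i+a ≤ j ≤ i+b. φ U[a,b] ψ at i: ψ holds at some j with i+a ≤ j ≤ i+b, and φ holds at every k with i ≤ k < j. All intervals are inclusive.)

Evaluate at each i in [0,8]:
  i=0: ✗ (fails at j=0)
  i=1: ✗ (fails at j=1)
  i=2: ✗ (fails at j=2)
  i=3: ✗ (fails at j=3)
  i=4: ✗ (fails at j=4)
  i=5: ✗ (fails at j=5)
  i=6: ✗ (fails at j=6)
  i=7: ✗ (fails at j=7)
  i=8: ✗ (fails at j=8)
Positions where it holds: {} → 0.

0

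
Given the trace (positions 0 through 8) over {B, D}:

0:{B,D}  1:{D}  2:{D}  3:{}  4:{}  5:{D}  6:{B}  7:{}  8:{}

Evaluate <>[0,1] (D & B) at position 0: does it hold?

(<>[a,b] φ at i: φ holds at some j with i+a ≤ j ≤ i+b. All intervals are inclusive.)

True

Check (D & B) at each j in [0,1]:
  j=0: true
  j=1: false
Found at j=0 → formula holds.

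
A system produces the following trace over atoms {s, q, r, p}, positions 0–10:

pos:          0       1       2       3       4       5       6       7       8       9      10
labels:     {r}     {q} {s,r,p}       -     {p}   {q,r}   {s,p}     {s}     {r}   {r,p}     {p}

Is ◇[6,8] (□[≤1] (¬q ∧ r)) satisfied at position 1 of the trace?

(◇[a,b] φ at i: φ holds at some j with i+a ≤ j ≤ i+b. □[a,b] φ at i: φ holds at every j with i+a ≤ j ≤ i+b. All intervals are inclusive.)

Check □[≤1] (¬q ∧ r) at each j in [7,9]:
  j=7: fails at 7
  j=8: holds on [8,9]
  j=9: fails at 10
Found at j=8 → formula holds.

Yes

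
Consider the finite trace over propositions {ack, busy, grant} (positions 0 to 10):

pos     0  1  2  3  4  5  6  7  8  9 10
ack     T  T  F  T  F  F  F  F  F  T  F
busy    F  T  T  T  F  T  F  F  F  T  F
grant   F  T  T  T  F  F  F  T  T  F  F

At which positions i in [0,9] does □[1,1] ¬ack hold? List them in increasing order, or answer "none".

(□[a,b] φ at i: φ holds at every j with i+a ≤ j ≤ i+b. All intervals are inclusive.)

Evaluate at each i in [0,9]:
  i=0: ✗ (fails at j=1)
  i=1: ✓ (all of [2,2])
  i=2: ✗ (fails at j=3)
  i=3: ✓ (all of [4,4])
  i=4: ✓ (all of [5,5])
  i=5: ✓ (all of [6,6])
  i=6: ✓ (all of [7,7])
  i=7: ✓ (all of [8,8])
  i=8: ✗ (fails at j=9)
  i=9: ✓ (all of [10,10])

1, 3, 4, 5, 6, 7, 9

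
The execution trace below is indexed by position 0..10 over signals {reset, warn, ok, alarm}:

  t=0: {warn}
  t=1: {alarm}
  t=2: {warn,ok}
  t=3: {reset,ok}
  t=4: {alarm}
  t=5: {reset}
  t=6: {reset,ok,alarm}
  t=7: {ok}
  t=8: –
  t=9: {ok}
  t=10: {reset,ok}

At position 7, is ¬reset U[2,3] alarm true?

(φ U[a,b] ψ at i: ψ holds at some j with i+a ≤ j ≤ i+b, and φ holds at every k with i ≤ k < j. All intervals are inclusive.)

Need some j in [9,10] with alarm, and ¬reset at every k in [7,j-1].
  j=9: alarm false.
  j=10: alarm false.
No j in the window works → until fails.

Does not hold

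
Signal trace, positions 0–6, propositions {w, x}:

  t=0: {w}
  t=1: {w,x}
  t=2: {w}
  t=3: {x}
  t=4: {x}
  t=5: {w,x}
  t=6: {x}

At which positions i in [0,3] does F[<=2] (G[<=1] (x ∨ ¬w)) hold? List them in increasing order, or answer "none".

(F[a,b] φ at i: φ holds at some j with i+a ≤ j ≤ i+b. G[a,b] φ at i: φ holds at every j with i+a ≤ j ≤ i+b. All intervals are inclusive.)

Evaluate at each i in [0,3]:
  i=0: ✗ (none in [0,2])
  i=1: ✓ (witness j=3)
  i=2: ✓ (witness j=3)
  i=3: ✓ (witness j=3)

1, 2, 3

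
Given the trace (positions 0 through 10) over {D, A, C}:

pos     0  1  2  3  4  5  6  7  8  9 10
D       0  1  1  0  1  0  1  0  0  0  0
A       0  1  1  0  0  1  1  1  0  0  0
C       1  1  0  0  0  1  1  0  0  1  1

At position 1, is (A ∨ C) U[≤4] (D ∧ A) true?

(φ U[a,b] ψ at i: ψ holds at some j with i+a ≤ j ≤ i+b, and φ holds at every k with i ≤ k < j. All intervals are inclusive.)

Holds

Need some j in [1,5] with (D ∧ A), and (A ∨ C) at every k in [1,j-1].
  j=1: (D ∧ A) holds; no prefix to check → satisfied.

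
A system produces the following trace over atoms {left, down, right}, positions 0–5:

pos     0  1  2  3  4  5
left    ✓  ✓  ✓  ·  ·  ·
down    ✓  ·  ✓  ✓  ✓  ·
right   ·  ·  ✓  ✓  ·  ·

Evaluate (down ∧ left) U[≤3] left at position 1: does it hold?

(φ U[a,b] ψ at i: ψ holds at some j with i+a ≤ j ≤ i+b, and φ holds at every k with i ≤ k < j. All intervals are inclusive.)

Need some j in [1,4] with left, and (down ∧ left) at every k in [1,j-1].
  j=1: left holds; no prefix to check → satisfied.

Yes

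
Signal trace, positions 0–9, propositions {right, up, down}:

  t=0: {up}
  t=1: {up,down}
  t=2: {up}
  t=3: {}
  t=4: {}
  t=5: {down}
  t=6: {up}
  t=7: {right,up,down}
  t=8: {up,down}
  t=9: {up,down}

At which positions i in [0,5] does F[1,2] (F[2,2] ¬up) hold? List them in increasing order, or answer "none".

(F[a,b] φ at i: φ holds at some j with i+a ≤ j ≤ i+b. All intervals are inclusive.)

0, 1, 2

Evaluate at each i in [0,5]:
  i=0: ✓ (witness j=1)
  i=1: ✓ (witness j=2)
  i=2: ✓ (witness j=3)
  i=3: ✗ (none in [4,5])
  i=4: ✗ (none in [5,6])
  i=5: ✗ (none in [6,7])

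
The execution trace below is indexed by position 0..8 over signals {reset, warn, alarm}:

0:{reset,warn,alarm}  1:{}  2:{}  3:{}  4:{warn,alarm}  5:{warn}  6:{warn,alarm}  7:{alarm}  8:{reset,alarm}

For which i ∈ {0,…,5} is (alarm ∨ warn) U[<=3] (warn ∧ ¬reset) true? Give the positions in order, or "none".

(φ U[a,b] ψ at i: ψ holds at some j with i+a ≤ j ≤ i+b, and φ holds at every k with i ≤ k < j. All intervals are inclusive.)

4, 5

Evaluate at each i in [0,5]:
  i=0: ✗ (no rhs in [0,3])
  i=1: ✗ (lhs fails at k=1 before rhs at j=4)
  i=2: ✗ (lhs fails at k=2 before rhs at j=4)
  i=3: ✗ (lhs fails at k=3 before rhs at j=4)
  i=4: ✓ (rhs at j=4)
  i=5: ✓ (rhs at j=5)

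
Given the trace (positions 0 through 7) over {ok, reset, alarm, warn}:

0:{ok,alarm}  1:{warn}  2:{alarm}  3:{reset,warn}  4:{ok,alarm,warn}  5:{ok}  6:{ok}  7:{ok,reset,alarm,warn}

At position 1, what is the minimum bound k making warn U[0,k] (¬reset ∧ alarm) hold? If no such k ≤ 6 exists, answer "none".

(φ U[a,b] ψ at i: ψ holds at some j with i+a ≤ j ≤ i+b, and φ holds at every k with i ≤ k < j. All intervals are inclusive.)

1

Need earliest j ≥ 1 with (¬reset ∧ alarm), and warn at every k in [1,j-1].
  j=1: rhs fails.
  j=2: rhs holds; lhs holds on [1,1]. k = 1.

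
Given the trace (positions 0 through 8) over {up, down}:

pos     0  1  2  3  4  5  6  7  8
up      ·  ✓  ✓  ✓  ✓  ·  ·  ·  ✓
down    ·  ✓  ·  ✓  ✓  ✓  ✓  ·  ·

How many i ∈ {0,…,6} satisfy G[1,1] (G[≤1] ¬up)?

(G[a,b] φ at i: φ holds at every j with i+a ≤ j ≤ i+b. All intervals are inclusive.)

2

Evaluate at each i in [0,6]:
  i=0: ✗ (fails at j=1)
  i=1: ✗ (fails at j=2)
  i=2: ✗ (fails at j=3)
  i=3: ✗ (fails at j=4)
  i=4: ✓ (all of [5,5])
  i=5: ✓ (all of [6,6])
  i=6: ✗ (fails at j=7)
Positions where it holds: {4, 5} → 2.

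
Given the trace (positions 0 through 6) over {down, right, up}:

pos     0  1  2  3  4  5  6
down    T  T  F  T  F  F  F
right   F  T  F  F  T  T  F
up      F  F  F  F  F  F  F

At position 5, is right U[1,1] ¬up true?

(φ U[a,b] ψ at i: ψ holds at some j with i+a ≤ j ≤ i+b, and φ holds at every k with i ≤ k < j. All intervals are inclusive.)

Need some j in [6,6] with ¬up, and right at every k in [5,j-1].
  j=6: ¬up holds; right holds at every k in [5,5] → satisfied.

Yes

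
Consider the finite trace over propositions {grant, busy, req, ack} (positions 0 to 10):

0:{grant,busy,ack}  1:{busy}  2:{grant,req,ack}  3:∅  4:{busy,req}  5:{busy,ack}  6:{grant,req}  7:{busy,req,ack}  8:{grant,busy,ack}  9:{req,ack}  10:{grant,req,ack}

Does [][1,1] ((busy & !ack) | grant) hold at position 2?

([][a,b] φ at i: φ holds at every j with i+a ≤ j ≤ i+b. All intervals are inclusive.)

False

Check ((busy & !ack) | grant) at every j in [3,3]:
  j=3: false
Fails at j=3 → formula fails.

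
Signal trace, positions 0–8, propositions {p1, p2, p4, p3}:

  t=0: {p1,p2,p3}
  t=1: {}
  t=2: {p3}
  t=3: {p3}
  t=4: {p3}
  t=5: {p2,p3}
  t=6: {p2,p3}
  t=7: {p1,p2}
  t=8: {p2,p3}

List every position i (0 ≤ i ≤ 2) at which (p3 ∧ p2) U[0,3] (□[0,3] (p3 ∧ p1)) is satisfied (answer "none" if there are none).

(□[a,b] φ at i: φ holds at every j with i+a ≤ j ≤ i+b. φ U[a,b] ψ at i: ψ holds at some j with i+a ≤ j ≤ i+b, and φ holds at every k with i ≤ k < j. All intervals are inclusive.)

none

Evaluate at each i in [0,2]:
  i=0: ✗ (no rhs in [0,3])
  i=1: ✗ (no rhs in [1,4])
  i=2: ✗ (no rhs in [2,5])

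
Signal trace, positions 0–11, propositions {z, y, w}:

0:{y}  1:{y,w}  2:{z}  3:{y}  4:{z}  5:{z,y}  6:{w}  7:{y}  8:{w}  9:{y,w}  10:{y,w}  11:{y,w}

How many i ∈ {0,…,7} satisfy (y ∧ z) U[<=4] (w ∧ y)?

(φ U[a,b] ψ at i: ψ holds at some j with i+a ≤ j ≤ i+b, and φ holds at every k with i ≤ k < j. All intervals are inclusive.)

Evaluate at each i in [0,7]:
  i=0: ✗ (lhs fails at k=0 before rhs at j=1)
  i=1: ✓ (rhs at j=1)
  i=2: ✗ (no rhs in [2,6])
  i=3: ✗ (no rhs in [3,7])
  i=4: ✗ (no rhs in [4,8])
  i=5: ✗ (lhs fails at k=6 before rhs at j=9)
  i=6: ✗ (lhs fails at k=6 before rhs at j=9)
  i=7: ✗ (lhs fails at k=7 before rhs at j=9)
Positions where it holds: {1} → 1.

1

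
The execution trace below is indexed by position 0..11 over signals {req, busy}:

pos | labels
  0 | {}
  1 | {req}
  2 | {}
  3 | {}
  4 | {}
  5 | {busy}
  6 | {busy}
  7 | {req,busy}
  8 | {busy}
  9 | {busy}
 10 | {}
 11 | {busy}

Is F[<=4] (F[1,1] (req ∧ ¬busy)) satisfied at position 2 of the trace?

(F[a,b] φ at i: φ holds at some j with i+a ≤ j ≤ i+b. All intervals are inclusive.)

False

Check F[1,1] (req ∧ ¬busy) at each j in [2,6]:
  j=2: fails (none in [3,3])
  j=3: fails (none in [4,4])
  j=4: fails (none in [5,5])
  j=5: fails (none in [6,6])
  j=6: fails (none in [7,7])
No position in the window satisfies it → formula fails.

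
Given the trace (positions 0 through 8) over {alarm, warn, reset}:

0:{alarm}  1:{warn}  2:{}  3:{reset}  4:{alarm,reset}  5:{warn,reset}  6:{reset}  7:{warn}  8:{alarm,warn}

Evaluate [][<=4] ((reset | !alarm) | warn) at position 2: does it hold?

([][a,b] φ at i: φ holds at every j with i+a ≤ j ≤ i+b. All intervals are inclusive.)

Yes

Check ((reset | !alarm) | warn) at every j in [2,6]:
  j=2: true
  j=3: true
  j=4: true
  j=5: true
  j=6: true
All positions satisfy it → formula holds.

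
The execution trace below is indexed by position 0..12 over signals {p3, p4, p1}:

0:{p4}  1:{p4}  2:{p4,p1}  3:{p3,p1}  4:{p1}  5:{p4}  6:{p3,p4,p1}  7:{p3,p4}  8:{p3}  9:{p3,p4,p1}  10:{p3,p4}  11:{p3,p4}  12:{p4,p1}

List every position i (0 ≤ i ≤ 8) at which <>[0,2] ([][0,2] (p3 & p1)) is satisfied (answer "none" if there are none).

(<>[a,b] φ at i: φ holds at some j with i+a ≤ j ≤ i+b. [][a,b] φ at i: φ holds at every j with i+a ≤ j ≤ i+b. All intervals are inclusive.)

Evaluate at each i in [0,8]:
  i=0: ✗ (none in [0,2])
  i=1: ✗ (none in [1,3])
  i=2: ✗ (none in [2,4])
  i=3: ✗ (none in [3,5])
  i=4: ✗ (none in [4,6])
  i=5: ✗ (none in [5,7])
  i=6: ✗ (none in [6,8])
  i=7: ✗ (none in [7,9])
  i=8: ✗ (none in [8,10])

none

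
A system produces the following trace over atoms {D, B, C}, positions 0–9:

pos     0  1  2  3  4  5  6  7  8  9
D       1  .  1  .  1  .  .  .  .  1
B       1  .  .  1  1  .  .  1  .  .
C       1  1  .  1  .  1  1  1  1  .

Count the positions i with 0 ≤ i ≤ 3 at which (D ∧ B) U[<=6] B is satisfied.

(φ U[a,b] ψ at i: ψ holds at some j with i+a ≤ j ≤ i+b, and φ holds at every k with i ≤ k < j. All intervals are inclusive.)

Evaluate at each i in [0,3]:
  i=0: ✓ (rhs at j=0)
  i=1: ✗ (lhs fails at k=1 before rhs at j=3)
  i=2: ✗ (lhs fails at k=2 before rhs at j=3)
  i=3: ✓ (rhs at j=3)
Positions where it holds: {0, 3} → 2.

2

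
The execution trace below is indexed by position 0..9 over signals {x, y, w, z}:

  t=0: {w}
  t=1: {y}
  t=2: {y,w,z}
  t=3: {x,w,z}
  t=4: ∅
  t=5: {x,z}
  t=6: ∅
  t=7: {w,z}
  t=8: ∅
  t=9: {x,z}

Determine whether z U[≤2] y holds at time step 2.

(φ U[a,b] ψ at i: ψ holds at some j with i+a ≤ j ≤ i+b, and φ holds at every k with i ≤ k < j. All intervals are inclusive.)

True

Need some j in [2,4] with y, and z at every k in [2,j-1].
  j=2: y holds; no prefix to check → satisfied.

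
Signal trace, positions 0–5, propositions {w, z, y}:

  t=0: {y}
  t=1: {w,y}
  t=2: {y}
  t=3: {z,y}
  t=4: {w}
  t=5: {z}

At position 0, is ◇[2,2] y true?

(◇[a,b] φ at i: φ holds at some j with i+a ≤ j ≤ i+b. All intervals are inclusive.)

Yes

Check y at each j in [2,2]:
  j=2: true
Found at j=2 → formula holds.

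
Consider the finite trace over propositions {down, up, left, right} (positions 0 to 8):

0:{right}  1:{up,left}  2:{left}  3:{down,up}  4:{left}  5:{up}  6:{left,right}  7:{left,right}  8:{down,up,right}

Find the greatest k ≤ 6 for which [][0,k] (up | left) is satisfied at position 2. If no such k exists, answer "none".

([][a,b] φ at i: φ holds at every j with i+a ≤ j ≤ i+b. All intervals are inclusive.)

(up | left) must hold from j=2 onward; find where it first fails.
  j=2: holds
  j=3: holds
  j=4: holds
  j=5: holds
  j=6: holds
  j=7: holds
  j=8: holds
Holds through j=8; largest k = 6.

6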